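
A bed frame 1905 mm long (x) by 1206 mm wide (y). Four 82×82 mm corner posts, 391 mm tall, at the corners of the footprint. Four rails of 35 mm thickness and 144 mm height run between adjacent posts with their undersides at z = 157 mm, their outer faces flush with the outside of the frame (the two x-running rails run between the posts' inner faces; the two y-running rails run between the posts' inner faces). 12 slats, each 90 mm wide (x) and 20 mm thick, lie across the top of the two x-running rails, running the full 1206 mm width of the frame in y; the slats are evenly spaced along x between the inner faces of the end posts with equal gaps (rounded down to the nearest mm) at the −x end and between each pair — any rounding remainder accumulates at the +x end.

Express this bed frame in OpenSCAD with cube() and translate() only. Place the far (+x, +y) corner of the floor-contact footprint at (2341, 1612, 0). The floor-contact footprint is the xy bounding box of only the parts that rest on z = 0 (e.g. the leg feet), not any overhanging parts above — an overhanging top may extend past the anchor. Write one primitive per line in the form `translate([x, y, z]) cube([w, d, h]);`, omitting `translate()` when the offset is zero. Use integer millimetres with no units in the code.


// slat z = rail_z + rail_h = 157 + 144 = 301
// slat gap = ⌊(1741 − 12·90) / 13⌋ = 50
translate([436, 406, 0]) cube([82, 82, 391]);
translate([436, 1530, 0]) cube([82, 82, 391]);
translate([2259, 406, 0]) cube([82, 82, 391]);
translate([2259, 1530, 0]) cube([82, 82, 391]);
translate([518, 406, 157]) cube([1741, 35, 144]);
translate([518, 1577, 157]) cube([1741, 35, 144]);
translate([436, 488, 157]) cube([35, 1042, 144]);
translate([2306, 488, 157]) cube([35, 1042, 144]);
translate([568, 406, 301]) cube([90, 1206, 20]);
translate([708, 406, 301]) cube([90, 1206, 20]);
translate([848, 406, 301]) cube([90, 1206, 20]);
translate([988, 406, 301]) cube([90, 1206, 20]);
translate([1128, 406, 301]) cube([90, 1206, 20]);
translate([1268, 406, 301]) cube([90, 1206, 20]);
translate([1408, 406, 301]) cube([90, 1206, 20]);
translate([1548, 406, 301]) cube([90, 1206, 20]);
translate([1688, 406, 301]) cube([90, 1206, 20]);
translate([1828, 406, 301]) cube([90, 1206, 20]);
translate([1968, 406, 301]) cube([90, 1206, 20]);
translate([2108, 406, 301]) cube([90, 1206, 20]);


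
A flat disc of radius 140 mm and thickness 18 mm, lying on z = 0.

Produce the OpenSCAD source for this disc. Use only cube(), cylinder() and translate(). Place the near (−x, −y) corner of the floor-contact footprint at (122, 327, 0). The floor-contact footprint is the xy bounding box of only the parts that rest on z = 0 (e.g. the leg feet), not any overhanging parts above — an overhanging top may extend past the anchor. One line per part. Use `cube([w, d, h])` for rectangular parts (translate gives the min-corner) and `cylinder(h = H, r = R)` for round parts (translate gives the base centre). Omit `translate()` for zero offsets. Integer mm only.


translate([262, 467, 0]) cylinder(h = 18, r = 140);


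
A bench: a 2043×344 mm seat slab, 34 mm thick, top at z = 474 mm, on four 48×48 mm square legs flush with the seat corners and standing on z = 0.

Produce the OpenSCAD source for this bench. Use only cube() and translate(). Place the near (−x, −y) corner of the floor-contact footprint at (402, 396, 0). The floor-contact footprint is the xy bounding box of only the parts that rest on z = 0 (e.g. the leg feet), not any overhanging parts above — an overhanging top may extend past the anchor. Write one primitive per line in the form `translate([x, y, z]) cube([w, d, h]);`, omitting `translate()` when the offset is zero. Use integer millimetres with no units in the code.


translate([402, 396, 440]) cube([2043, 344, 34]);
translate([402, 396, 0]) cube([48, 48, 440]);
translate([402, 692, 0]) cube([48, 48, 440]);
translate([2397, 396, 0]) cube([48, 48, 440]);
translate([2397, 692, 0]) cube([48, 48, 440]);


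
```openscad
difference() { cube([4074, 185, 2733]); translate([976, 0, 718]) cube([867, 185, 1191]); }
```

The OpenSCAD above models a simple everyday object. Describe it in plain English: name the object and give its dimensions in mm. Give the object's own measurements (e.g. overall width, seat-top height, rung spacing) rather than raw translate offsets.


A wall 4074 mm long (x), 185 mm thick (y), 2733 mm tall, with a rectangular window opening cut through it. The opening is 867 mm wide and 1191 mm tall; its sill is at z = 718 mm and its near (−x) edge is 976 mm from the wall's −x end. The opening passes through the full wall thickness.


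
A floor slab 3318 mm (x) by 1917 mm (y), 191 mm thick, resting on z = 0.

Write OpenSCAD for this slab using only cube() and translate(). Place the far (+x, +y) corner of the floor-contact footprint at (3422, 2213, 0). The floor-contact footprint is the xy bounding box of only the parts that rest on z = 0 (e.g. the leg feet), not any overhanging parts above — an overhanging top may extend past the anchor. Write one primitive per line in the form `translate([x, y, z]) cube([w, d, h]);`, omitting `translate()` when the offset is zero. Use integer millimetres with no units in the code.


translate([104, 296, 0]) cube([3318, 1917, 191]);


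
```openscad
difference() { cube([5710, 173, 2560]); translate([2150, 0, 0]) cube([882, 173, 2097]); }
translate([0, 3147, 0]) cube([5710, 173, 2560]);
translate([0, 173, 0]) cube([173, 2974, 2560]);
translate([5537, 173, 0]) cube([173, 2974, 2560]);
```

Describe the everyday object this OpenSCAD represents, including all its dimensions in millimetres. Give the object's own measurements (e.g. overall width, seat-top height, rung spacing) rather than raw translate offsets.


A single room: four walls, each 2560 mm tall and 173 mm thick, enclosing an outside footprint 5710×3320 mm (x × y), no floor or roof. The front and back walls (−y and +y sides) run the full x-width; the side walls fit between their inner faces. A door opening 882 mm wide and 2097 mm tall is cut through the front wall from the floor up, its −x edge 2150 mm from the wall's −x end.


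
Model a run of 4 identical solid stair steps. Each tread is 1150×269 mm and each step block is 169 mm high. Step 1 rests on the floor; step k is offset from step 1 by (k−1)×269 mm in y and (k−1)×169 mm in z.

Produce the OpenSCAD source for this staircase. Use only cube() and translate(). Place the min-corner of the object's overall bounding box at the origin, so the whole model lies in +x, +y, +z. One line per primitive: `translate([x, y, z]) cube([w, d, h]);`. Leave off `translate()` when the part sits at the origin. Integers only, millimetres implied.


cube([1150, 269, 169]);
translate([0, 269, 169]) cube([1150, 269, 169]);
translate([0, 538, 338]) cube([1150, 269, 169]);
translate([0, 807, 507]) cube([1150, 269, 169]);


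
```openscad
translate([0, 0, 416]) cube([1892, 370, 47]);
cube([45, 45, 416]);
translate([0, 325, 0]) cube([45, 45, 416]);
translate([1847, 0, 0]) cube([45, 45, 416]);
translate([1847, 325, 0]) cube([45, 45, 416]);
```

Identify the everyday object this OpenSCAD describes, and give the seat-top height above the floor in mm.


A bench. The seat-top height is 463 mm.

A long slab on four corner posts — a bench. The slab sits at z = 416 with thickness 47, so the top is 416 + 47 = 463 mm.


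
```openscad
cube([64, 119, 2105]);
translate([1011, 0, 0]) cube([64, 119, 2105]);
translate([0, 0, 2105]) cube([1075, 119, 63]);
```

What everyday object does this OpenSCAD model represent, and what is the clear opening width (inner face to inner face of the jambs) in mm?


A door frame. The clear opening width is 947 mm.

Two 2105 mm tall posts with a header on top — a door frame. The left jamb is 64 mm wide at x = 0; the right jamb starts at x = 1011. The clear opening is 1011 − 64 = 947 mm.


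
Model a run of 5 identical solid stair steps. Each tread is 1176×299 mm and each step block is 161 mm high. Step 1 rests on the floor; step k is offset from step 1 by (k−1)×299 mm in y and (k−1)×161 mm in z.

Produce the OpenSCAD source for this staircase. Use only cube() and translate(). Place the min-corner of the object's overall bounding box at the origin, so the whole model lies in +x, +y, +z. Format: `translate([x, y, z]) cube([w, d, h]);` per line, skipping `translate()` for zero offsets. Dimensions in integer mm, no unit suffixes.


cube([1176, 299, 161]);
translate([0, 299, 161]) cube([1176, 299, 161]);
translate([0, 598, 322]) cube([1176, 299, 161]);
translate([0, 897, 483]) cube([1176, 299, 161]);
translate([0, 1196, 644]) cube([1176, 299, 161]);


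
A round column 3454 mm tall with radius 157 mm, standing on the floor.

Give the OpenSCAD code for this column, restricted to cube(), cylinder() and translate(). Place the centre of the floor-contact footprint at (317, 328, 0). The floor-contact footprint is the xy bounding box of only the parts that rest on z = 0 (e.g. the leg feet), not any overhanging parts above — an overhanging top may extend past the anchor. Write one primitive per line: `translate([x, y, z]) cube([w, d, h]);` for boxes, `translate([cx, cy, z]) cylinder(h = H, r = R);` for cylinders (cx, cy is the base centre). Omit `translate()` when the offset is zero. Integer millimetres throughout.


translate([317, 328, 0]) cylinder(h = 3454, r = 157);


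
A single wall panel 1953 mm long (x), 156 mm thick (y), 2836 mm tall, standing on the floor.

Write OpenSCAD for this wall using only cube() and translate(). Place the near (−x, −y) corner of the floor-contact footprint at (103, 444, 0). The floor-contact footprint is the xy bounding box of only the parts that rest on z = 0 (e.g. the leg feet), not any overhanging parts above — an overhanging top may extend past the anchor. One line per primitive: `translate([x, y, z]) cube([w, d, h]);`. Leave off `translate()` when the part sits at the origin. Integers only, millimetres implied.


translate([103, 444, 0]) cube([1953, 156, 2836]);


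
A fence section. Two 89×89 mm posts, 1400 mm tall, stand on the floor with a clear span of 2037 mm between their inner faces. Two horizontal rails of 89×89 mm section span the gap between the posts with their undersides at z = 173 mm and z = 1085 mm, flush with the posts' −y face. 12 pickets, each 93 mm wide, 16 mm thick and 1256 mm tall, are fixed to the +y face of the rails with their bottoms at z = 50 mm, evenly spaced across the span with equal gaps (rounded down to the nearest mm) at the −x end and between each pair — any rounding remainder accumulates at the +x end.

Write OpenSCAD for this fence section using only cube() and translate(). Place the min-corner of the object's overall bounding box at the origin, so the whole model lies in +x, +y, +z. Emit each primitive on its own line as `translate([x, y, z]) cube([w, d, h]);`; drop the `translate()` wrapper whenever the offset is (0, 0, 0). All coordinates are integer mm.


cube([89, 89, 1400]);
translate([2126, 0, 0]) cube([89, 89, 1400]);
translate([89, 0, 173]) cube([2037, 89, 89]);
translate([89, 0, 1085]) cube([2037, 89, 89]);
translate([159, 89, 50]) cube([93, 16, 1256]);
translate([322, 89, 50]) cube([93, 16, 1256]);
translate([485, 89, 50]) cube([93, 16, 1256]);
translate([648, 89, 50]) cube([93, 16, 1256]);
translate([811, 89, 50]) cube([93, 16, 1256]);
translate([974, 89, 50]) cube([93, 16, 1256]);
translate([1137, 89, 50]) cube([93, 16, 1256]);
translate([1300, 89, 50]) cube([93, 16, 1256]);
translate([1463, 89, 50]) cube([93, 16, 1256]);
translate([1626, 89, 50]) cube([93, 16, 1256]);
translate([1789, 89, 50]) cube([93, 16, 1256]);
translate([1952, 89, 50]) cube([93, 16, 1256]);


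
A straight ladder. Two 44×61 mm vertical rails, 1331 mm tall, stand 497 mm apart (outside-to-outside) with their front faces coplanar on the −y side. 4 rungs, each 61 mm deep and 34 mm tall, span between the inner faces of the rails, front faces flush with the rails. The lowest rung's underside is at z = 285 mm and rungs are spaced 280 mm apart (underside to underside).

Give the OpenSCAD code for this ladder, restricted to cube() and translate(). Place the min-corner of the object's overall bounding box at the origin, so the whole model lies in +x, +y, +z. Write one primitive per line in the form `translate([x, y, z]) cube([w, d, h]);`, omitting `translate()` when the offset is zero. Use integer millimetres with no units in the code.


// rung span = 497 - 2*44 = 409
// rung[k] z = 285 + k*280
cube([44, 61, 1331]);
translate([453, 0, 0]) cube([44, 61, 1331]);
translate([44, 0, 285]) cube([409, 61, 34]);
translate([44, 0, 565]) cube([409, 61, 34]);
translate([44, 0, 845]) cube([409, 61, 34]);
translate([44, 0, 1125]) cube([409, 61, 34]);


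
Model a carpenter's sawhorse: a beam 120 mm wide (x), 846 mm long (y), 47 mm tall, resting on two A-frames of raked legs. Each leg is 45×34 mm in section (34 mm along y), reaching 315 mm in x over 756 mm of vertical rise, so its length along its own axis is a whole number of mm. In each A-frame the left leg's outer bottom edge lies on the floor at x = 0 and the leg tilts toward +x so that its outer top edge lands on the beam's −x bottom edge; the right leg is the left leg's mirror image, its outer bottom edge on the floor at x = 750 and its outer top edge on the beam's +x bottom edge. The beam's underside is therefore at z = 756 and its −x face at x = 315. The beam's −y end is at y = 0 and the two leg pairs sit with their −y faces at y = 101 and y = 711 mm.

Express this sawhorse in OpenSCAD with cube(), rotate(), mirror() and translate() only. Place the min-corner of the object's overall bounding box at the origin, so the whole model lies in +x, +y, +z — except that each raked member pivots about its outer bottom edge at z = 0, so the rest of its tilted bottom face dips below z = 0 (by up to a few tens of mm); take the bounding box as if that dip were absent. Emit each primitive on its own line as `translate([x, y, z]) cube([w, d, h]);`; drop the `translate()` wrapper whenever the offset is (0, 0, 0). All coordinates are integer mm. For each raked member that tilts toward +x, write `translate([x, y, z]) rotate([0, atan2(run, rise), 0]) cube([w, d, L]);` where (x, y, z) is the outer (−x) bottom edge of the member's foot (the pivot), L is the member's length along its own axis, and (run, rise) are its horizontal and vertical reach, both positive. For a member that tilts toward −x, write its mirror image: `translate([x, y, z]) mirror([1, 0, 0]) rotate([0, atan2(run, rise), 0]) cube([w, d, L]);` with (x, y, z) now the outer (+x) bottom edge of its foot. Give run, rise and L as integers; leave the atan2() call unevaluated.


// leg length = √(315² + 756²) = 819
// right-leg outer foot x = 2·315 + 120 = 750
// beam min-corner = (315, 0, 756)
translate([315, 0, 756]) cube([120, 846, 47]);
translate([0, 101, 0]) rotate([0, atan2(315, 756), 0]) cube([45, 34, 819]);
translate([750, 101, 0]) mirror([1, 0, 0]) rotate([0, atan2(315, 756), 0]) cube([45, 34, 819]);
translate([0, 711, 0]) rotate([0, atan2(315, 756), 0]) cube([45, 34, 819]);
translate([750, 711, 0]) mirror([1, 0, 0]) rotate([0, atan2(315, 756), 0]) cube([45, 34, 819]);


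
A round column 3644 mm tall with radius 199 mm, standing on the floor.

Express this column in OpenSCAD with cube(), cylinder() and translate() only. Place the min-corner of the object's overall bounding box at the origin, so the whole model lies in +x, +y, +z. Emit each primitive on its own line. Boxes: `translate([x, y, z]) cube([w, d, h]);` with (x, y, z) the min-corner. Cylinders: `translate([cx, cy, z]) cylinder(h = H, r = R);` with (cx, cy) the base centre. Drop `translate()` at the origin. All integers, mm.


translate([199, 199, 0]) cylinder(h = 3644, r = 199);


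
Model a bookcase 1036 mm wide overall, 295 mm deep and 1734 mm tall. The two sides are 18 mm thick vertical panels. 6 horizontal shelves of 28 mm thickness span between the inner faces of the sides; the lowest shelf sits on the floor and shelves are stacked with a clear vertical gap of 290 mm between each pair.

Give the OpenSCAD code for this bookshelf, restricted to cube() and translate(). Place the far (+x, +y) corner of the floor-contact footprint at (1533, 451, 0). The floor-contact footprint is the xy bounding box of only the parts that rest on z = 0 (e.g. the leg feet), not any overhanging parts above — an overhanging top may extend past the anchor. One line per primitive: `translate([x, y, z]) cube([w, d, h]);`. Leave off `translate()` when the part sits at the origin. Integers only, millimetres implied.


translate([497, 156, 0]) cube([18, 295, 1734]);
translate([1515, 156, 0]) cube([18, 295, 1734]);
translate([515, 156, 0]) cube([1000, 295, 28]);
translate([515, 156, 318]) cube([1000, 295, 28]);
translate([515, 156, 636]) cube([1000, 295, 28]);
translate([515, 156, 954]) cube([1000, 295, 28]);
translate([515, 156, 1272]) cube([1000, 295, 28]);
translate([515, 156, 1590]) cube([1000, 295, 28]);


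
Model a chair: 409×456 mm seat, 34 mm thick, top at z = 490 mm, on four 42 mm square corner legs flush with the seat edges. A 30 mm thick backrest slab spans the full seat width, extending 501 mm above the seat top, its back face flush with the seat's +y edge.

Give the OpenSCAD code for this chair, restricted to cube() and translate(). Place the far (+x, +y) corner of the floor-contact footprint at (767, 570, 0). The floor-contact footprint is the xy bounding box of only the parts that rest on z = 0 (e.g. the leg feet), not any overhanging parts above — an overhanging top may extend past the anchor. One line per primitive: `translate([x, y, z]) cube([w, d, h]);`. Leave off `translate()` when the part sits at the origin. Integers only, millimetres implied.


// leg_h = 490 - 34 = 456
translate([358, 114, 456]) cube([409, 456, 34]);
translate([358, 114, 0]) cube([42, 42, 456]);
translate([725, 114, 0]) cube([42, 42, 456]);
translate([358, 528, 0]) cube([42, 42, 456]);
translate([725, 528, 0]) cube([42, 42, 456]);
translate([358, 540, 490]) cube([409, 30, 501]);


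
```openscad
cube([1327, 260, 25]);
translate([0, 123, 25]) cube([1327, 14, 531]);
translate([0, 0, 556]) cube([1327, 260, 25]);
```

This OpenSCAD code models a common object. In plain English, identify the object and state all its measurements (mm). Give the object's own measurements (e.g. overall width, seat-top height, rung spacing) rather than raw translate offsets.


An I-beam lying along x, 1327 mm long. Overall section height 581 mm. Two flanges 260 mm wide (y) and 25 mm thick, one on the floor and one at the top; a web 14 mm thick runs between them, centred on the flange width.


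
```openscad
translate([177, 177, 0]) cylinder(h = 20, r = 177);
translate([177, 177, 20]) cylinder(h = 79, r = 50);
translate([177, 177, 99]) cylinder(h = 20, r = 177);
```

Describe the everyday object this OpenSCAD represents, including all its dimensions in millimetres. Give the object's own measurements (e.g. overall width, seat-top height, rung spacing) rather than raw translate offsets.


A spool: two coaxial disc flanges of radius 177 mm and thickness 20 mm, joined by a core cylinder of radius 50 mm and height 79 mm. The lower flange rests on z = 0 and the three cylinders share a vertical axis.


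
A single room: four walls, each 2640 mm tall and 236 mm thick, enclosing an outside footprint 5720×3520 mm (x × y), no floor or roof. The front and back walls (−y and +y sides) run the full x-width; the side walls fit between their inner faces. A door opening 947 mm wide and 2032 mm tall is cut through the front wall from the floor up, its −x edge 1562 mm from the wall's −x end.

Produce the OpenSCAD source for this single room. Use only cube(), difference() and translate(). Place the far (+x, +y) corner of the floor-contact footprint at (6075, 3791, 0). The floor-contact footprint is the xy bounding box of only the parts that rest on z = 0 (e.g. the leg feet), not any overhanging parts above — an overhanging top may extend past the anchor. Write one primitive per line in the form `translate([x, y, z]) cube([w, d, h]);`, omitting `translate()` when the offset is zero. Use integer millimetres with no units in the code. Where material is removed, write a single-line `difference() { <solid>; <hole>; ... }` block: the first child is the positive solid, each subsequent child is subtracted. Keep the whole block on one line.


difference() { translate([355, 271, 0]) cube([5720, 236, 2640]); translate([1917, 271, 0]) cube([947, 236, 2032]); }
translate([355, 3555, 0]) cube([5720, 236, 2640]);
translate([355, 507, 0]) cube([236, 3048, 2640]);
translate([5839, 507, 0]) cube([236, 3048, 2640]);


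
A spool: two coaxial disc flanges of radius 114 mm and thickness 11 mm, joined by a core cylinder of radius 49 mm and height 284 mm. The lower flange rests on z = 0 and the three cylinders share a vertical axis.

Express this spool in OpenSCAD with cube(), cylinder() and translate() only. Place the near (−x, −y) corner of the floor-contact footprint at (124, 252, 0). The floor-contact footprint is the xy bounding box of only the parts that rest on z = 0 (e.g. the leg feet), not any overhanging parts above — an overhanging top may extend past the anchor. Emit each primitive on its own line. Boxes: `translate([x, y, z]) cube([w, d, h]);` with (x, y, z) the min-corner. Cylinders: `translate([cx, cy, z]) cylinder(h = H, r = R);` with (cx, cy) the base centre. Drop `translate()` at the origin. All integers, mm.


translate([238, 366, 0]) cylinder(h = 11, r = 114);
translate([238, 366, 11]) cylinder(h = 284, r = 49);
translate([238, 366, 295]) cylinder(h = 11, r = 114);


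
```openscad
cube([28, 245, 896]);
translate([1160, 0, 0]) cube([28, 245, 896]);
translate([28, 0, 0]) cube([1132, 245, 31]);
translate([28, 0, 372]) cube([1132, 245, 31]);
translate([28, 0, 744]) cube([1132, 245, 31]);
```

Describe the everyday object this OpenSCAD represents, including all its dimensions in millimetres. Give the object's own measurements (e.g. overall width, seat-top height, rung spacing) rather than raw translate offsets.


An open bookshelf. Two side panels, each 28 mm thick, 245 mm deep and 896 mm tall, stand 1188 mm apart (outside-to-outside). Between them sit 3 shelves, each 31 mm thick and 245 mm deep, spanning the full gap between the sides. The bottom shelf rests on the floor (its underside at z = 0) and the clear gap between one shelf's top and the next shelf's underside is 341 mm.


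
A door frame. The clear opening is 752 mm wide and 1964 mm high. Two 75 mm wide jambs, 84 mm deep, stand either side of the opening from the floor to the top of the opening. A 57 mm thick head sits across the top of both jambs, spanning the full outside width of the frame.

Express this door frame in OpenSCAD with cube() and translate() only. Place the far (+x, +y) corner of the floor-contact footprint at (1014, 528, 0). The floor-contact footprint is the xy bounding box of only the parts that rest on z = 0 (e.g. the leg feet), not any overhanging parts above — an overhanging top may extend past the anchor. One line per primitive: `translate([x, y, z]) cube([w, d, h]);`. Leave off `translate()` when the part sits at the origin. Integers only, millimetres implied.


translate([112, 444, 0]) cube([75, 84, 1964]);
translate([939, 444, 0]) cube([75, 84, 1964]);
translate([112, 444, 1964]) cube([902, 84, 57]);


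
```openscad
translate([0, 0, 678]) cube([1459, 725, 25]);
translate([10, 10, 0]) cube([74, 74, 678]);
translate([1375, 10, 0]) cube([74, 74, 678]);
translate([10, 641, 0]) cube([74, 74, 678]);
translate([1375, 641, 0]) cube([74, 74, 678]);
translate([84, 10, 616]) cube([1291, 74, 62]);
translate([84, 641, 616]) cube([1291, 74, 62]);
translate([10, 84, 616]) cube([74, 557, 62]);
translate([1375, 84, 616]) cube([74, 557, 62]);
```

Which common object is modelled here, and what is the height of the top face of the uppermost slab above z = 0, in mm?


A table. The table height is 703 mm.

A 1459×725×25 slab sits at z = 678 on four 74 mm square posts — a table. The top surface is at 678 + 25 = 703 mm.


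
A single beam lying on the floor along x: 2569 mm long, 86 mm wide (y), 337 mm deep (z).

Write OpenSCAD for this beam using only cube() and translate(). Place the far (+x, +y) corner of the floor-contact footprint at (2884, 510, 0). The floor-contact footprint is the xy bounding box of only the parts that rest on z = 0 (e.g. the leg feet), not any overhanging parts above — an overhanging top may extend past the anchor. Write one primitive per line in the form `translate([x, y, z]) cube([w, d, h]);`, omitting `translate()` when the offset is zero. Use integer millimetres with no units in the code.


translate([315, 424, 0]) cube([2569, 86, 337]);


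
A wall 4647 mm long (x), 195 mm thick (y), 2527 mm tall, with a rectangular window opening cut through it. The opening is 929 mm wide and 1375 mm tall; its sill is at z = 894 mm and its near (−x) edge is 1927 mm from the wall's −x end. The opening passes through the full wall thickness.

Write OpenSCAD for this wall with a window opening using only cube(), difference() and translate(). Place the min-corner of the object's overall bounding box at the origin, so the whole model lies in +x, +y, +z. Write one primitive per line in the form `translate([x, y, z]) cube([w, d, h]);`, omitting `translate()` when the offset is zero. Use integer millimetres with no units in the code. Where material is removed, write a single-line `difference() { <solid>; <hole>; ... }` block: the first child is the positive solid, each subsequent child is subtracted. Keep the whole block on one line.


difference() { cube([4647, 195, 2527]); translate([1927, 0, 894]) cube([929, 195, 1375]); }


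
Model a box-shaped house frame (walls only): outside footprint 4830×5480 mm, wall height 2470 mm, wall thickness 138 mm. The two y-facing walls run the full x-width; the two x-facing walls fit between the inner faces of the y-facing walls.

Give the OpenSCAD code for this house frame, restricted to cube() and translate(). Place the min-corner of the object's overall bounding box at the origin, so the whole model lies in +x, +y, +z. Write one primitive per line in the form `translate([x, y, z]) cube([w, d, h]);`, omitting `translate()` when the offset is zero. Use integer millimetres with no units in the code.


cube([4830, 138, 2470]);
translate([0, 5342, 0]) cube([4830, 138, 2470]);
translate([0, 138, 0]) cube([138, 5204, 2470]);
translate([4692, 138, 0]) cube([138, 5204, 2470]);


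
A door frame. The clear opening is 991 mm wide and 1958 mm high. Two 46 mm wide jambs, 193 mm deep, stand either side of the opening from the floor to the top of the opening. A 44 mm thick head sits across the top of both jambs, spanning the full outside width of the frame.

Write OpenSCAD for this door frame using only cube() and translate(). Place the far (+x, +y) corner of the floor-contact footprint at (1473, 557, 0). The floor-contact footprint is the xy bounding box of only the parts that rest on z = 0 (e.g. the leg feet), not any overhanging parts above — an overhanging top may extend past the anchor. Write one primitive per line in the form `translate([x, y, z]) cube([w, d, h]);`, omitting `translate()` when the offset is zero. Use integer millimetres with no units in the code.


translate([390, 364, 0]) cube([46, 193, 1958]);
translate([1427, 364, 0]) cube([46, 193, 1958]);
translate([390, 364, 1958]) cube([1083, 193, 44]);


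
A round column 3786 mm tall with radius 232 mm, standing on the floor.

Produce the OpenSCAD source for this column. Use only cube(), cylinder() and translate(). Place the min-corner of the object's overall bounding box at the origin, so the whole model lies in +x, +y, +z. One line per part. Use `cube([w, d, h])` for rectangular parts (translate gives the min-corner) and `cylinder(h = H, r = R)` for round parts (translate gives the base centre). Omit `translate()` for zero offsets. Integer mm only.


translate([232, 232, 0]) cylinder(h = 3786, r = 232);


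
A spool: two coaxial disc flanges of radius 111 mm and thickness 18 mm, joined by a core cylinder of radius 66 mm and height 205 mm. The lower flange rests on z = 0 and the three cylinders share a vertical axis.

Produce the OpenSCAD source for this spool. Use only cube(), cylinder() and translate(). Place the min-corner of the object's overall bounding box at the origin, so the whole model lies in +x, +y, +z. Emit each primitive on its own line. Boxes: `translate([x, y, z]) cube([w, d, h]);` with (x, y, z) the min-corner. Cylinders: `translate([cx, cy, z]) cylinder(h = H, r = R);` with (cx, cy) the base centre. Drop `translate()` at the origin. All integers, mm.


translate([111, 111, 0]) cylinder(h = 18, r = 111);
translate([111, 111, 18]) cylinder(h = 205, r = 66);
translate([111, 111, 223]) cylinder(h = 18, r = 111);


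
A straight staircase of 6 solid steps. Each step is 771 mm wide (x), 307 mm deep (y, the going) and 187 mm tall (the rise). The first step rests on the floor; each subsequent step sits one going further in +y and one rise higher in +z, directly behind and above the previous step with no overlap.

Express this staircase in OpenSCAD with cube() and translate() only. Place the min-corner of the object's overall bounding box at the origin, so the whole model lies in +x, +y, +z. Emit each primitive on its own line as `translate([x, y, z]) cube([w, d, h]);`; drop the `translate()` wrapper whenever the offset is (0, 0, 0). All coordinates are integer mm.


cube([771, 307, 187]);
translate([0, 307, 187]) cube([771, 307, 187]);
translate([0, 614, 374]) cube([771, 307, 187]);
translate([0, 921, 561]) cube([771, 307, 187]);
translate([0, 1228, 748]) cube([771, 307, 187]);
translate([0, 1535, 935]) cube([771, 307, 187]);


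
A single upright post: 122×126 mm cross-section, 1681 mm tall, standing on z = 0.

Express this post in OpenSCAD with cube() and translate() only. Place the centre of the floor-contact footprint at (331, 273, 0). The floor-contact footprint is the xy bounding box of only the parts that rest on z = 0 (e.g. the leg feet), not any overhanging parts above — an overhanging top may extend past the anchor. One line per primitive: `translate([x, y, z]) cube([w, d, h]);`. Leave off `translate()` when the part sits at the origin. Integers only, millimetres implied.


translate([270, 210, 0]) cube([122, 126, 1681]);


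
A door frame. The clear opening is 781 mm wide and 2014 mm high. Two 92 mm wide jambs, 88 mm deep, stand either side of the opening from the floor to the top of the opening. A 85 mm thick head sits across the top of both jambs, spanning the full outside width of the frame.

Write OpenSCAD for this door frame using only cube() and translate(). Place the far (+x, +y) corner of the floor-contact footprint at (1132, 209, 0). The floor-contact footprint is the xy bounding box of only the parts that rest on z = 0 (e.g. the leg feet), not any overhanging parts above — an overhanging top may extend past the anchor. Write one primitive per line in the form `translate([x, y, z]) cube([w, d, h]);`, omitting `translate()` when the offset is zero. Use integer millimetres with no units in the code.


translate([167, 121, 0]) cube([92, 88, 2014]);
translate([1040, 121, 0]) cube([92, 88, 2014]);
translate([167, 121, 2014]) cube([965, 88, 85]);


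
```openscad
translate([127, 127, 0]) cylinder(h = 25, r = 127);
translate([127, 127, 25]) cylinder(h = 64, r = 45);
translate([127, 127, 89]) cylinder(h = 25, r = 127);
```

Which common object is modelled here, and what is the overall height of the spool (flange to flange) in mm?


A spool. The overall height is 114 mm.

Three coaxial cylinders, large–small–large — a spool. Two 25 mm flanges and a 64 mm core give 25 + 64 + 25 = 114 mm.


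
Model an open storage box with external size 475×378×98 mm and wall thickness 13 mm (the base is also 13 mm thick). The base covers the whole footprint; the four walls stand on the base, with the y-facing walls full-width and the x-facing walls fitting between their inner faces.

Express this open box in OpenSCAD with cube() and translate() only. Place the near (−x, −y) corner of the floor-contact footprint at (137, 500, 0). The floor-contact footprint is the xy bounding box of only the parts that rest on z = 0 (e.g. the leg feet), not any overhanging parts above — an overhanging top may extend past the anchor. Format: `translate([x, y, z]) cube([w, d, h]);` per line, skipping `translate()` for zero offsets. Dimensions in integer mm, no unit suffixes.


translate([137, 500, 0]) cube([475, 378, 13]);
translate([137, 500, 13]) cube([475, 13, 85]);
translate([137, 865, 13]) cube([475, 13, 85]);
translate([137, 513, 13]) cube([13, 352, 85]);
translate([599, 513, 13]) cube([13, 352, 85]);


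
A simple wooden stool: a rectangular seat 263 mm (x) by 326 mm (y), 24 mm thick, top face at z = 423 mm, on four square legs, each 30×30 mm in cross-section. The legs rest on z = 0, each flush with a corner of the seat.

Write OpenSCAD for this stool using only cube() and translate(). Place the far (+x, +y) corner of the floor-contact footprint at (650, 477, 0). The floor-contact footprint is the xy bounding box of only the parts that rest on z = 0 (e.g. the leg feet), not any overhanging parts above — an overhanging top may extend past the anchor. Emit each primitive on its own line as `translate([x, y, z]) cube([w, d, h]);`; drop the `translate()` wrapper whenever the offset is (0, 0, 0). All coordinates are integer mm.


translate([387, 151, 399]) cube([263, 326, 24]);
translate([387, 151, 0]) cube([30, 30, 399]);
translate([620, 151, 0]) cube([30, 30, 399]);
translate([387, 447, 0]) cube([30, 30, 399]);
translate([620, 447, 0]) cube([30, 30, 399]);


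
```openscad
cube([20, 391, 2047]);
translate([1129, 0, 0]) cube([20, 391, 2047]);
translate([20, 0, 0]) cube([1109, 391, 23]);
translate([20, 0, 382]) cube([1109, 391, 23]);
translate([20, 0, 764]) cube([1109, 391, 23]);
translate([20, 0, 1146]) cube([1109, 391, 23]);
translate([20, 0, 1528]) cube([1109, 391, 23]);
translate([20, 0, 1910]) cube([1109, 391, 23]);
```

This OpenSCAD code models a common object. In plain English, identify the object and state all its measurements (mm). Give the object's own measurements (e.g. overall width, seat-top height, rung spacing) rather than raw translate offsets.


An open bookshelf. Two side panels, each 20 mm thick, 391 mm deep and 2047 mm tall, stand 1149 mm apart (outside-to-outside). Between them sit 6 shelves, each 23 mm thick and 391 mm deep, spanning the full gap between the sides. The bottom shelf rests on the floor (its underside at z = 0) and the clear gap between one shelf's top and the next shelf's underside is 359 mm.


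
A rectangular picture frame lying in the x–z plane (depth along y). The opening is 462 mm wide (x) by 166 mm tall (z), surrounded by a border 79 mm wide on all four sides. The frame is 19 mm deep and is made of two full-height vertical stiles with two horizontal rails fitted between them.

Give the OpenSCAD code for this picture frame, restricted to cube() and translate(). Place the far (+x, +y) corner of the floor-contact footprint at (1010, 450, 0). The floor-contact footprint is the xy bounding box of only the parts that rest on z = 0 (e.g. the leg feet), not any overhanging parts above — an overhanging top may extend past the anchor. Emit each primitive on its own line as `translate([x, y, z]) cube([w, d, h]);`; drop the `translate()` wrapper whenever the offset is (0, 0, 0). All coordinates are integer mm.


translate([390, 431, 0]) cube([79, 19, 324]);
translate([931, 431, 0]) cube([79, 19, 324]);
translate([469, 431, 0]) cube([462, 19, 79]);
translate([469, 431, 245]) cube([462, 19, 79]);


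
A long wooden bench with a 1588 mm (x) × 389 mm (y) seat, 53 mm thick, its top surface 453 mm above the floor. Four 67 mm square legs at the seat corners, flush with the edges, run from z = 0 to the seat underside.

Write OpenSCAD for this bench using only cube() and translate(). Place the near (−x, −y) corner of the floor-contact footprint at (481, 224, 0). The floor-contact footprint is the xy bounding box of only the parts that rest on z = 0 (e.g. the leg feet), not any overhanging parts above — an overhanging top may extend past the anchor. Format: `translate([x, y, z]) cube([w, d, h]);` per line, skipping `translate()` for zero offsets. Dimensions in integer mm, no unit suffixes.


// leg_h = 453 − 53 = 400
translate([481, 224, 400]) cube([1588, 389, 53]);
translate([481, 224, 0]) cube([67, 67, 400]);
translate([481, 546, 0]) cube([67, 67, 400]);
translate([2002, 224, 0]) cube([67, 67, 400]);
translate([2002, 546, 0]) cube([67, 67, 400]);


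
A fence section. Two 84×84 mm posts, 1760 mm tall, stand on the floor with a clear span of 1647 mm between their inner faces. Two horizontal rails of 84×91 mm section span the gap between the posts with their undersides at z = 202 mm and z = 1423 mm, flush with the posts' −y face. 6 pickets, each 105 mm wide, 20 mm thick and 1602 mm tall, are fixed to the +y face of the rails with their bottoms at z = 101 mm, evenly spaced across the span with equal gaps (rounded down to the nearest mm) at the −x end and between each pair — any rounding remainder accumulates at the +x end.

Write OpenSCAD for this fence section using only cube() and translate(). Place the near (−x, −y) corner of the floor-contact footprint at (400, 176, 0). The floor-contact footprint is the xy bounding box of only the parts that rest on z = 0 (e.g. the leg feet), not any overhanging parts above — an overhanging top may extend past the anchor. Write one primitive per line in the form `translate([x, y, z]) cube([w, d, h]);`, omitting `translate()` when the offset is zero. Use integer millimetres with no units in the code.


translate([400, 176, 0]) cube([84, 84, 1760]);
translate([2131, 176, 0]) cube([84, 84, 1760]);
translate([484, 176, 202]) cube([1647, 84, 91]);
translate([484, 176, 1423]) cube([1647, 84, 91]);
translate([629, 260, 101]) cube([105, 20, 1602]);
translate([879, 260, 101]) cube([105, 20, 1602]);
translate([1129, 260, 101]) cube([105, 20, 1602]);
translate([1379, 260, 101]) cube([105, 20, 1602]);
translate([1629, 260, 101]) cube([105, 20, 1602]);
translate([1879, 260, 101]) cube([105, 20, 1602]);


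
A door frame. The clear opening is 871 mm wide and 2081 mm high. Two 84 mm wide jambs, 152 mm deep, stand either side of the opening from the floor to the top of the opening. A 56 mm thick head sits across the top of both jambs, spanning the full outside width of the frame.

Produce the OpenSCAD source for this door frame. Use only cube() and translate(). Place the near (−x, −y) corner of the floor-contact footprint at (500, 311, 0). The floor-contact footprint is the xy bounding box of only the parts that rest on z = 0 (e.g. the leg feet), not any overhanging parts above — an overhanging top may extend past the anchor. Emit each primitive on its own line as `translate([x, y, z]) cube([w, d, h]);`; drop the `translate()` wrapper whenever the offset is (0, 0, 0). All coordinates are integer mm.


translate([500, 311, 0]) cube([84, 152, 2081]);
translate([1455, 311, 0]) cube([84, 152, 2081]);
translate([500, 311, 2081]) cube([1039, 152, 56]);


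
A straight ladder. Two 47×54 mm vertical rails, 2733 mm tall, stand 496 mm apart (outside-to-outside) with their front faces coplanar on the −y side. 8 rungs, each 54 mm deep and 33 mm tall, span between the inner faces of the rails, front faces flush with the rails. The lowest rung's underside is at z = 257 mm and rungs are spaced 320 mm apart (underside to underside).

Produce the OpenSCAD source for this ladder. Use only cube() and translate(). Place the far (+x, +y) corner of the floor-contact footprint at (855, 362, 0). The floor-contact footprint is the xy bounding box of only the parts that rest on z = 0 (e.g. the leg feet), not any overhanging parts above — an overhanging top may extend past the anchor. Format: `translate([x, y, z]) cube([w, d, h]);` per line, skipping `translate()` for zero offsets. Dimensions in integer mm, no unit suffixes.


// rung span = 496 - 2*47 = 402
// rung[k] z = 257 + k*320
translate([359, 308, 0]) cube([47, 54, 2733]);
translate([808, 308, 0]) cube([47, 54, 2733]);
translate([406, 308, 257]) cube([402, 54, 33]);
translate([406, 308, 577]) cube([402, 54, 33]);
translate([406, 308, 897]) cube([402, 54, 33]);
translate([406, 308, 1217]) cube([402, 54, 33]);
translate([406, 308, 1537]) cube([402, 54, 33]);
translate([406, 308, 1857]) cube([402, 54, 33]);
translate([406, 308, 2177]) cube([402, 54, 33]);
translate([406, 308, 2497]) cube([402, 54, 33]);
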